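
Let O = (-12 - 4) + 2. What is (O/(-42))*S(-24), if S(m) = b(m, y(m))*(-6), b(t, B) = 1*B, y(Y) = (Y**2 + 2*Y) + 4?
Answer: -1064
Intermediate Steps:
O = -14 (O = -16 + 2 = -14)
y(Y) = 4 + Y**2 + 2*Y
b(t, B) = B
S(m) = -24 - 12*m - 6*m**2 (S(m) = (4 + m**2 + 2*m)*(-6) = -24 - 12*m - 6*m**2)
(O/(-42))*S(-24) = (-14/(-42))*(-24 - 12*(-24) - 6*(-24)**2) = (-14*(-1/42))*(-24 + 288 - 6*576) = (-24 + 288 - 3456)/3 = (1/3)*(-3192) = -1064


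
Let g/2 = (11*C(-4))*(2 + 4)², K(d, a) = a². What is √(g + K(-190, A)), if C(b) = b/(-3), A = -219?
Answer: √49017 ≈ 221.40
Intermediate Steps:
C(b) = -b/3 (C(b) = b*(-⅓) = -b/3)
g = 1056 (g = 2*((11*(-⅓*(-4)))*(2 + 4)²) = 2*((11*(4/3))*6²) = 2*((44/3)*36) = 2*528 = 1056)
√(g + K(-190, A)) = √(1056 + (-219)²) = √(1056 + 47961) = √49017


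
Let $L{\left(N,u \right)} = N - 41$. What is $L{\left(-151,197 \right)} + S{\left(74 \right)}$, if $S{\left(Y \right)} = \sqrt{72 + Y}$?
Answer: $-192 + \sqrt{146} \approx -179.92$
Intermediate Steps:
$L{\left(N,u \right)} = -41 + N$ ($L{\left(N,u \right)} = N - 41 = -41 + N$)
$L{\left(-151,197 \right)} + S{\left(74 \right)} = \left(-41 - 151\right) + \sqrt{72 + 74} = -192 + \sqrt{146}$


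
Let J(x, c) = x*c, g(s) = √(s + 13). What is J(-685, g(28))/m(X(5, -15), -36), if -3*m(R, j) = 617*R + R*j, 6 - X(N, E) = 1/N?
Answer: 10275*√41/16849 ≈ 3.9048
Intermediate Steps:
g(s) = √(13 + s)
X(N, E) = 6 - 1/N
J(x, c) = c*x
m(R, j) = -617*R/3 - R*j/3 (m(R, j) = -(617*R + R*j)/3 = -617*R/3 - R*j/3)
J(-685, g(28))/m(X(5, -15), -36) = (√(13 + 28)*(-685))/((-(6 - 1/5)*(617 - 36)/3)) = (√41*(-685))/((-⅓*(6 - 1*⅕)*581)) = (-685*√41)/((-⅓*(6 - ⅕)*581)) = (-685*√41)/((-⅓*29/5*581)) = (-685*√41)/(-16849/15) = -685*√41*(-15/16849) = 10275*√41/16849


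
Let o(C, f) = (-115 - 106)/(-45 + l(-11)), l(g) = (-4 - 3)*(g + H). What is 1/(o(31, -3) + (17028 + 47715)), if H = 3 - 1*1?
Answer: 18/1165153 ≈ 1.5449e-5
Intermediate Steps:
H = 2 (H = 3 - 1 = 2)
l(g) = -14 - 7*g (l(g) = (-4 - 3)*(g + 2) = -7*(2 + g) = -14 - 7*g)
o(C, f) = -221/18 (o(C, f) = (-115 - 106)/(-45 + (-14 - 7*(-11))) = -221/(-45 + (-14 + 77)) = -221/(-45 + 63) = -221/18)
1/(o(31, -3) + (17028 + 47715)) = 1/(-221/18 + (17028 + 47715)) = 1/(-221/18 + 64743) = 1/(1165153/18) = 18/1165153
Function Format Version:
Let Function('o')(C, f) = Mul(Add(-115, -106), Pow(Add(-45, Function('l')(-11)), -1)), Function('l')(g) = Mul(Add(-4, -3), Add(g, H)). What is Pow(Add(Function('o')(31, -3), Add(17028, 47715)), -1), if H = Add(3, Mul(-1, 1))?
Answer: Rational(18, 1165153) ≈ 1.5449e-5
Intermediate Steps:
H = 2 (H = Add(3, -1) = 2)
Function('l')(g) = Add(-14, Mul(-7, g)) (Function('l')(g) = Mul(Add(-4, -3), Add(g, 2)) = Mul(-7, Add(2, g)) = Add(-14, Mul(-7, g)))
Function('o')(C, f) = Rational(-221, 18) (Function('o')(C, f) = Mul(Add(-115, -106), Pow(Add(-45, Add(-14, Mul(-7, -11))), -1)) = Mul(-221, Pow(Add(-45, Add(-14, 77)), -1)) = Mul(-221, Pow(Add(-45, 63), -1)) = Mul(-221, Pow(18, -1)) = Mul(-221, Rational(1, 18)) = Rational(-221, 18))
Pow(Add(Function('o')(31, -3), Add(17028, 47715)), -1) = Pow(Add(Rational(-221, 18), Add(17028, 47715)), -1) = Pow(Add(Rational(-221, 18), 64743), -1) = Pow(Rational(1165153, 18), -1) = Rational(18, 1165153)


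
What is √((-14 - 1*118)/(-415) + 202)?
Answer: √34844230/415 ≈ 14.224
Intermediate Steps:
√((-14 - 1*118)/(-415) + 202) = √((-14 - 118)*(-1/415) + 202) = √(-132*(-1/415) + 202) = √(132/415 + 202) = √(83962/415) = √34844230/415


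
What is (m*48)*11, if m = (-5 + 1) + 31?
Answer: 14256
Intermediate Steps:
m = 27 (m = -4 + 31 = 27)
(m*48)*11 = (27*48)*11 = 1296*11 = 14256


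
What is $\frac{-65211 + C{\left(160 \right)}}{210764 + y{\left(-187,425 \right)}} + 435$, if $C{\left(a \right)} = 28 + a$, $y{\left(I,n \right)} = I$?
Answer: $\frac{91535972}{210577} \approx 434.69$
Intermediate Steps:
$\frac{-65211 + C{\left(160 \right)}}{210764 + y{\left(-187,425 \right)}} + 435 = \frac{-65211 + \left(28 + 160\right)}{210764 - 187} + 435 = \frac{-65211 + 188}{210577} + 435 = \left(-65023\right) \frac{1}{210577} + 435 = - \frac{65023}{210577} + 435 = \frac{91535972}{210577}$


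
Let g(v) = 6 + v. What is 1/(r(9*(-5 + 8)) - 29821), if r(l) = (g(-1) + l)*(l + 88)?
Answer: -1/26141 ≈ -3.8254e-5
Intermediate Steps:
r(l) = (5 + l)*(88 + l) (r(l) = ((6 - 1) + l)*(l + 88) = (5 + l)*(88 + l))
1/(r(9*(-5 + 8)) - 29821) = 1/((440 + (9*(-5 + 8))**2 + 93*(9*(-5 + 8))) - 29821) = 1/((440 + (9*3)**2 + 93*(9*3)) - 29821) = 1/((440 + 27**2 + 93*27) - 29821) = 1/((440 + 729 + 2511) - 29821) = 1/(3680 - 29821) = 1/(-26141) = -1/26141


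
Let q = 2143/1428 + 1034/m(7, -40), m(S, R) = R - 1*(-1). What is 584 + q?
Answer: 3459017/6188 ≈ 558.99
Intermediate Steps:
m(S, R) = 1 + R (m(S, R) = R + 1 = 1 + R)
q = -154775/6188 (q = 2143/1428 + 1034/(1 - 40) = 2143*(1/1428) + 1034/(-39) = 2143/1428 + 1034*(-1/39) = 2143/1428 - 1034/39 = -154775/6188 ≈ -25.012)
584 + q = 584 - 154775/6188 = 3459017/6188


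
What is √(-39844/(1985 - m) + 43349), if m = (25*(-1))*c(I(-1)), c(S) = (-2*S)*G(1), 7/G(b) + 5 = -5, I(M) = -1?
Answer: √1647568767/195 ≈ 208.16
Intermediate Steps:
G(b) = -7/10 (G(b) = 7/(-5 - 5) = 7/(-10) = 7*(-⅒) = -7/10)
c(S) = 7*S/5 (c(S) = -2*S*(-7/10) = 7*S/5)
m = 35 (m = (25*(-1))*((7/5)*(-1)) = -25*(-7/5) = 35)
√(-39844/(1985 - m) + 43349) = √(-39844/(1985 - 1*35) + 43349) = √(-39844/(1985 - 35) + 43349) = √(-39844/1950 + 43349) = √(-39844*1/1950 + 43349) = √(-19922/975 + 43349) = √(42245353/975) = √1647568767/195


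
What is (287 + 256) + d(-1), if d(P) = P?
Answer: 542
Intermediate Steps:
(287 + 256) + d(-1) = (287 + 256) - 1 = 543 - 1 = 542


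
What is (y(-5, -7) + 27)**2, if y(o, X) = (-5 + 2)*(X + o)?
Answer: 3969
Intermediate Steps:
y(o, X) = -3*X - 3*o (y(o, X) = -3*(X + o) = -3*X - 3*o)
(y(-5, -7) + 27)**2 = ((-3*(-7) - 3*(-5)) + 27)**2 = ((21 + 15) + 27)**2 = (36 + 27)**2 = 63**2 = 3969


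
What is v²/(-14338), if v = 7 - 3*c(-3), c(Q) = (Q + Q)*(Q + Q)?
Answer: -10201/14338 ≈ -0.71147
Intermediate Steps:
c(Q) = 4*Q² (c(Q) = (2*Q)*(2*Q) = 4*Q²)
v = -101 (v = 7 - 12*(-3)² = 7 - 12*9 = 7 - 3*36 = 7 - 108 = -101)
v²/(-14338) = (-101)²/(-14338) = 10201*(-1/14338) = -10201/14338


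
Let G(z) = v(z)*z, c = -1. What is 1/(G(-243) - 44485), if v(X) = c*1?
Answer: -1/44242 ≈ -2.2603e-5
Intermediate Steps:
v(X) = -1 (v(X) = -1*1 = -1)
G(z) = -z
1/(G(-243) - 44485) = 1/(-1*(-243) - 44485) = 1/(243 - 44485) = 1/(-44242) = -1/44242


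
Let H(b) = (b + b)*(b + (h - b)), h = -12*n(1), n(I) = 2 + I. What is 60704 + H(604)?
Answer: 17216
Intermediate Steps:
h = -36 (h = -12*(2 + 1) = -12*3 = -36)
H(b) = -72*b (H(b) = (b + b)*(b + (-36 - b)) = (2*b)*(-36) = -72*b)
60704 + H(604) = 60704 - 72*604 = 60704 - 43488 = 17216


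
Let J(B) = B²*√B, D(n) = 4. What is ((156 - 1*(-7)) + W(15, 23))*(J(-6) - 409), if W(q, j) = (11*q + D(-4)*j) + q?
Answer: -177915 + 15660*I*√6 ≈ -1.7792e+5 + 38359.0*I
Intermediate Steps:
J(B) = B^(5/2)
W(q, j) = 4*j + 12*q (W(q, j) = (11*q + 4*j) + q = (4*j + 11*q) + q = 4*j + 12*q)
((156 - 1*(-7)) + W(15, 23))*(J(-6) - 409) = ((156 - 1*(-7)) + (4*23 + 12*15))*((-6)^(5/2) - 409) = ((156 + 7) + (92 + 180))*(36*I*√6 - 409) = (163 + 272)*(-409 + 36*I*√6) = 435*(-409 + 36*I*√6) = -177915 + 15660*I*√6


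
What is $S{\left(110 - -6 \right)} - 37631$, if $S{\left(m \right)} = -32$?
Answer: $-37663$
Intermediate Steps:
$S{\left(110 - -6 \right)} - 37631 = -32 - 37631 = -37663$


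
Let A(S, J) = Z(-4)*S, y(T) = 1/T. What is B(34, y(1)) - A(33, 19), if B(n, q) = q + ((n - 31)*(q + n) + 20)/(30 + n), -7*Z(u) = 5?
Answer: 11883/448 ≈ 26.525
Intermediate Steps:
Z(u) = -5/7 (Z(u) = -1/7*5 = -5/7)
A(S, J) = -5*S/7
B(n, q) = q + (20 + (-31 + n)*(n + q))/(30 + n) (B(n, q) = q + ((-31 + n)*(n + q) + 20)/(30 + n) = q + (20 + (-31 + n)*(n + q))/(30 + n))
B(34, y(1)) - A(33, 19) = (20 + 34**2 - 1/1 - 31*34 + 2*34/1)/(30 + 34) - (-5)*33/7 = (20 + 1156 - 1*1 - 1054 + 2*34*1)/64 - 1*(-165/7) = (20 + 1156 - 1 - 1054 + 68)/64 + 165/7 = (1/64)*189 + 165/7 = 189/64 + 165/7 = 11883/448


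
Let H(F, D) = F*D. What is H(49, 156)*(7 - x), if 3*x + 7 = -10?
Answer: 96824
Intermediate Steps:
x = -17/3 (x = -7/3 + (⅓)*(-10) = -7/3 - 10/3 = -17/3 ≈ -5.6667)
H(F, D) = D*F
H(49, 156)*(7 - x) = (156*49)*(7 - 1*(-17/3)) = 7644*(7 + 17/3) = 7644*(38/3) = 96824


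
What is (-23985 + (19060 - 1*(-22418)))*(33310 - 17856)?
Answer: 270336822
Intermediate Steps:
(-23985 + (19060 - 1*(-22418)))*(33310 - 17856) = (-23985 + (19060 + 22418))*15454 = (-23985 + 41478)*15454 = 17493*15454 = 270336822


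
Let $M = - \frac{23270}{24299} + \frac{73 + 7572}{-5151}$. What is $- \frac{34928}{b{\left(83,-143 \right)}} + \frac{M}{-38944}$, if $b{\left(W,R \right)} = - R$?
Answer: $- \frac{15477521970852763}{63367104042528} \approx -244.25$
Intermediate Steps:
$M = - \frac{305629625}{125164149}$ ($M = \left(-23270\right) \frac{1}{24299} + 7645 \left(- \frac{1}{5151}\right) = - \frac{23270}{24299} - \frac{7645}{5151} = - \frac{305629625}{125164149} \approx -2.4418$)
$- \frac{34928}{b{\left(83,-143 \right)}} + \frac{M}{-38944} = - \frac{34928}{\left(-1\right) \left(-143\right)} - \frac{305629625}{125164149 \left(-38944\right)} = - \frac{34928}{143} - - \frac{305629625}{4874392618656} = \left(-34928\right) \frac{1}{143} + \frac{305629625}{4874392618656} = - \frac{34928}{143} + \frac{305629625}{4874392618656} = - \frac{15477521970852763}{63367104042528}$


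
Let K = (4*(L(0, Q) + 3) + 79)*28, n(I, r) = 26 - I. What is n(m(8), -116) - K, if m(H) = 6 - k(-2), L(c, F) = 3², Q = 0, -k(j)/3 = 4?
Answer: -3548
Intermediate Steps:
k(j) = -12 (k(j) = -3*4 = -12)
L(c, F) = 9
m(H) = 18 (m(H) = 6 - 1*(-12) = 6 + 12 = 18)
K = 3556 (K = (4*(9 + 3) + 79)*28 = (4*12 + 79)*28 = (48 + 79)*28 = 127*28 = 3556)
n(m(8), -116) - K = (26 - 1*18) - 1*3556 = (26 - 18) - 3556 = 8 - 3556 = -3548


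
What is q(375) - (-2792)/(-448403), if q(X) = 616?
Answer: 276213456/448403 ≈ 615.99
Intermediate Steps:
q(375) - (-2792)/(-448403) = 616 - (-2792)/(-448403) = 616 - (-2792)*(-1)/448403 = 616 - 1*2792/448403 = 616 - 2792/448403 = 276213456/448403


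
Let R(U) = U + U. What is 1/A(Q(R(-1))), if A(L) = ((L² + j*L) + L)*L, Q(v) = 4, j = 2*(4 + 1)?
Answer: 1/240 ≈ 0.0041667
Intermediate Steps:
j = 10 (j = 2*5 = 10)
R(U) = 2*U
A(L) = L*(L² + 11*L) (A(L) = ((L² + 10*L) + L)*L = (L² + 11*L)*L = L*(L² + 11*L))
1/A(Q(R(-1))) = 1/(4²*(11 + 4)) = 1/(16*15) = 1/240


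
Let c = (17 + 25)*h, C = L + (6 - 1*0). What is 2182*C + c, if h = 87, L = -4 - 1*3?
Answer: 1472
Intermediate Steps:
L = -7 (L = -4 - 3 = -7)
C = -1 (C = -7 + (6 - 1*0) = -7 + (6 + 0) = -7 + 6 = -1)
c = 3654 (c = (17 + 25)*87 = 42*87 = 3654)
2182*C + c = 2182*(-1) + 3654 = -2182 + 3654 = 1472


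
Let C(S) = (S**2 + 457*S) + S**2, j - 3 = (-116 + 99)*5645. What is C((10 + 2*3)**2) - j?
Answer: 344026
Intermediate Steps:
j = -95962 (j = 3 + (-116 + 99)*5645 = 3 - 17*5645 = 3 - 95965 = -95962)
C(S) = 2*S**2 + 457*S
C((10 + 2*3)**2) - j = (10 + 2*3)**2*(457 + 2*(10 + 2*3)**2) - 1*(-95962) = (10 + 6)**2*(457 + 2*(10 + 6)**2) + 95962 = 16**2*(457 + 2*16**2) + 95962 = 256*(457 + 2*256) + 95962 = 256*(457 + 512) + 95962 = 256*969 + 95962 = 248064 + 95962 = 344026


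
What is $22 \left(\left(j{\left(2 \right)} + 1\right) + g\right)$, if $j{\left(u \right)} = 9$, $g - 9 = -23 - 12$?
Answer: $-352$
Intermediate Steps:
$g = -26$ ($g = 9 - 35 = -26$)
$22 \left(\left(j{\left(2 \right)} + 1\right) + g\right) = 22 \left(\left(9 + 1\right) - 26\right) = 22 \left(10 - 26\right) = 22 \left(-16\right) = -352$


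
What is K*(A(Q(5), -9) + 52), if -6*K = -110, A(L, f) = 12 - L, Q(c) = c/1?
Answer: 3245/3 ≈ 1081.7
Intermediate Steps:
Q(c) = c (Q(c) = c*1 = c)
K = 55/3 (K = -1/6*(-110) = 55/3 ≈ 18.333)
K*(A(Q(5), -9) + 52) = 55*((12 - 1*5) + 52)/3 = 55*((12 - 5) + 52)/3 = 55*(7 + 52)/3 = (55/3)*59 = 3245/3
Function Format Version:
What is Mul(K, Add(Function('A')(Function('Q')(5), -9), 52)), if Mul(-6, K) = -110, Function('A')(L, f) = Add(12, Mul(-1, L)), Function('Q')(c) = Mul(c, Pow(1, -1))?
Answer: Rational(3245, 3) ≈ 1081.7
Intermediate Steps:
Function('Q')(c) = c (Function('Q')(c) = Mul(c, 1) = c)
K = Rational(55, 3) (K = Mul(Rational(-1, 6), -110) = Rational(55, 3) ≈ 18.333)
Mul(K, Add(Function('A')(Function('Q')(5), -9), 52)) = Mul(Rational(55, 3), Add(Add(12, Mul(-1, 5)), 52)) = Mul(Rational(55, 3), Add(Add(12, -5), 52)) = Mul(Rational(55, 3), Add(7, 52)) = Mul(Rational(55, 3), 59) = Rational(3245, 3)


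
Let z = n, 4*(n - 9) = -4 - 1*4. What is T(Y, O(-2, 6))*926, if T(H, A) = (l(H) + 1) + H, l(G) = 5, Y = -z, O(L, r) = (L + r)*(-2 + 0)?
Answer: -926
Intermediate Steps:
n = 7 (n = 9 + (-4 - 1*4)/4 = 9 + (-4 - 4)/4 = 9 + (¼)*(-8) = 9 - 2 = 7)
O(L, r) = -2*L - 2*r (O(L, r) = (L + r)*(-2) = -2*L - 2*r)
z = 7
Y = -7 (Y = -1*7 = -7)
T(H, A) = 6 + H (T(H, A) = (5 + 1) + H = 6 + H)
T(Y, O(-2, 6))*926 = (6 - 7)*926 = -1*926 = -926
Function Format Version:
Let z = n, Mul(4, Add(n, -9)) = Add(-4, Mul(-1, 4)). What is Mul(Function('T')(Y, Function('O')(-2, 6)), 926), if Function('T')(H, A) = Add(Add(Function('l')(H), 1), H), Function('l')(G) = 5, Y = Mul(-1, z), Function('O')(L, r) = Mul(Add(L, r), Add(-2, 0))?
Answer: -926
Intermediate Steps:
n = 7 (n = Add(9, Mul(Rational(1, 4), Add(-4, Mul(-1, 4)))) = Add(9, Mul(Rational(1, 4), Add(-4, -4))) = Add(9, Mul(Rational(1, 4), -8)) = Add(9, -2) = 7)
Function('O')(L, r) = Add(Mul(-2, L), Mul(-2, r)) (Function('O')(L, r) = Mul(Add(L, r), -2) = Add(Mul(-2, L), Mul(-2, r)))
z = 7
Y = -7 (Y = Mul(-1, 7) = -7)
Function('T')(H, A) = Add(6, H) (Function('T')(H, A) = Add(Add(5, 1), H) = Add(6, H))
Mul(Function('T')(Y, Function('O')(-2, 6)), 926) = Mul(Add(6, -7), 926) = Mul(-1, 926) = -926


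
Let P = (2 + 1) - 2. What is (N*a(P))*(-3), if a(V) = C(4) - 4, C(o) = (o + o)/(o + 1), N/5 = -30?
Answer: -1080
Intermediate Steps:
N = -150 (N = 5*(-30) = -150)
C(o) = 2*o/(1 + o) (C(o) = (2*o)/(1 + o) = 2*o/(1 + o))
P = 1 (P = 3 - 2 = 1)
a(V) = -12/5 (a(V) = 2*4/(1 + 4) - 4 = 2*4/5 - 4 = 2*4*(1/5) - 4 = 8/5 - 4 = -12/5)
(N*a(P))*(-3) = -150*(-12/5)*(-3) = 360*(-3) = -1080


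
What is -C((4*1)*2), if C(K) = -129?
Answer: 129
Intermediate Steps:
-C((4*1)*2) = -1*(-129) = 129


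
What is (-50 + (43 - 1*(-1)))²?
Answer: 36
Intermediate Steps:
(-50 + (43 - 1*(-1)))² = (-50 + (43 + 1))² = (-50 + 44)² = (-6)² = 36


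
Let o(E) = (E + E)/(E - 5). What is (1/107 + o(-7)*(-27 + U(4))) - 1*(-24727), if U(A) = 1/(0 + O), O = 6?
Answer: 95127851/3852 ≈ 24696.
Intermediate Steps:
U(A) = 1/6 (U(A) = 1/(0 + 6) = 1/6)
o(E) = 2*E/(-5 + E) (o(E) = (2*E)/(-5 + E) = 2*E/(-5 + E))
(1/107 + o(-7)*(-27 + U(4))) - 1*(-24727) = (1/107 + (2*(-7)/(-5 - 7))*(-27 + 1/6)) - 1*(-24727) = (1/107 + (2*(-7)/(-12))*(-161/6)) + 24727 = (1/107 + (2*(-7)*(-1/12))*(-161/6)) + 24727 = (1/107 + (7/6)*(-161/6)) + 24727 = (1/107 - 1127/36) + 24727 = -120553/3852 + 24727 = 95127851/3852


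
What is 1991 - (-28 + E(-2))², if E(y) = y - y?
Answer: 1207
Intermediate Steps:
E(y) = 0
1991 - (-28 + E(-2))² = 1991 - (-28 + 0)² = 1991 - 1*(-28)² = 1991 - 1*784 = 1991 - 784 = 1207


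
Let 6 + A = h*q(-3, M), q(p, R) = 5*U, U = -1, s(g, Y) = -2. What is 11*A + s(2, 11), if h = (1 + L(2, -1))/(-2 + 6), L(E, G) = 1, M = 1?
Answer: -191/2 ≈ -95.500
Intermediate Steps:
q(p, R) = -5 (q(p, R) = 5*(-1) = -5)
h = ½ (h = (1 + 1)/(-2 + 6) = 2/4 = 2*(¼) = ½ ≈ 0.50000)
A = -17/2 (A = -6 + (½)*(-5) = -6 - 5/2 = -17/2 ≈ -8.5000)
11*A + s(2, 11) = 11*(-17/2) - 2 = -187/2 - 2 = -191/2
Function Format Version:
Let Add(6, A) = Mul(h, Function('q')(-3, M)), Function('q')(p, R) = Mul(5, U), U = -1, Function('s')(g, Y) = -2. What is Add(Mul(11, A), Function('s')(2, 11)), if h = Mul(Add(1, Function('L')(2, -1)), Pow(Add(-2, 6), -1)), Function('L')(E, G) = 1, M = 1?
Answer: Rational(-191, 2) ≈ -95.500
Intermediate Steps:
Function('q')(p, R) = -5 (Function('q')(p, R) = Mul(5, -1) = -5)
h = Rational(1, 2) (h = Mul(Add(1, 1), Pow(Add(-2, 6), -1)) = Mul(2, Pow(4, -1)) = Mul(2, Rational(1, 4)) = Rational(1, 2) ≈ 0.50000)
A = Rational(-17, 2) (A = Add(-6, Mul(Rational(1, 2), -5)) = Add(-6, Rational(-5, 2)) = Rational(-17, 2) ≈ -8.5000)
Add(Mul(11, A), Function('s')(2, 11)) = Add(Mul(11, Rational(-17, 2)), -2) = Add(Rational(-187, 2), -2) = Rational(-191, 2)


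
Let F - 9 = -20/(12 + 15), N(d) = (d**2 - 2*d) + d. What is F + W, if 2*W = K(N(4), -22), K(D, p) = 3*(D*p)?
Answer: -10469/27 ≈ -387.74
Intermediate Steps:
N(d) = d**2 - d
K(D, p) = 3*D*p
W = -396 (W = (3*(4*(-1 + 4))*(-22))/2 = (3*(4*3)*(-22))/2 = (3*12*(-22))/2 = (1/2)*(-792) = -396)
F = 223/27 (F = 9 - 20/(12 + 15) = 9 - 20/27 = 223/27 ≈ 8.2593)
F + W = 223/27 - 396 = -10469/27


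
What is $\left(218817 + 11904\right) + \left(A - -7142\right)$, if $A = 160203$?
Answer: $398066$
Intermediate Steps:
$\left(218817 + 11904\right) + \left(A - -7142\right) = \left(218817 + 11904\right) + \left(160203 - -7142\right) = 230721 + \left(160203 + 7142\right) = 230721 + 167345 = 398066$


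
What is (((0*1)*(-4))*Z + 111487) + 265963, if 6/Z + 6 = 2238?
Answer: 377450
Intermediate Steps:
Z = 1/372 (Z = 6/(-6 + 2238) = 6/2232 = 6*(1/2232) = 1/372 ≈ 0.0026882)
(((0*1)*(-4))*Z + 111487) + 265963 = (((0*1)*(-4))*(1/372) + 111487) + 265963 = ((0*(-4))*(1/372) + 111487) + 265963 = (0*(1/372) + 111487) + 265963 = (0 + 111487) + 265963 = 111487 + 265963 = 377450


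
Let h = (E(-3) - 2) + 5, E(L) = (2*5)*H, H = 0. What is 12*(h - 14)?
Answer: -132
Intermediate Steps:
E(L) = 0 (E(L) = (2*5)*0 = 10*0 = 0)
h = 3 (h = (0 - 2) + 5 = -2 + 5 = 3)
12*(h - 14) = 12*(3 - 14) = 12*(-11) = -132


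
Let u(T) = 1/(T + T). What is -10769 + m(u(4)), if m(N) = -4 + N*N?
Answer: -689471/64 ≈ -10773.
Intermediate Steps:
u(T) = 1/(2*T)
m(N) = -4 + N²
-10769 + m(u(4)) = -10769 + (-4 + ((½)/4)²) = -10769 + (-4 + ((½)*(¼))²) = -10769 + (-4 + (⅛)²) = -10769 + (-4 + 1/64) = -10769 - 255/64 = -689471/64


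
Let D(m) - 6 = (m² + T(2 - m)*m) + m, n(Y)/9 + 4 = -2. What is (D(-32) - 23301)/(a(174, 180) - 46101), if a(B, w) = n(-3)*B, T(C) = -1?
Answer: 22271/55497 ≈ 0.40130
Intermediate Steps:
n(Y) = -54 (n(Y) = -36 + 9*(-2) = -36 - 18 = -54)
a(B, w) = -54*B
D(m) = 6 + m² (D(m) = 6 + ((m² - m) + m) = 6 + m²)
(D(-32) - 23301)/(a(174, 180) - 46101) = ((6 + (-32)²) - 23301)/(-54*174 - 46101) = ((6 + 1024) - 23301)/(-9396 - 46101) = (1030 - 23301)/(-55497) = -22271*(-1/55497) = 22271/55497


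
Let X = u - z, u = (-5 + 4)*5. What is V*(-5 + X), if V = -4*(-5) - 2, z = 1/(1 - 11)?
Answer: -891/5 ≈ -178.20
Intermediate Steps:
z = -1/10 (z = 1/(-10) = -1/10 ≈ -0.10000)
u = -5 (u = -1*5 = -5)
V = 18 (V = 20 - 2 = 18)
X = -49/10 (X = -5 - 1*(-1/10) = -5 + 1/10 = -49/10 ≈ -4.9000)
V*(-5 + X) = 18*(-5 - 49/10) = 18*(-99/10) = -891/5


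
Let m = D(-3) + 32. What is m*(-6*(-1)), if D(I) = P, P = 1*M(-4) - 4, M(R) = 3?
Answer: 186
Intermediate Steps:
P = -1 (P = 1*3 - 4 = 3 - 4 = -1)
D(I) = -1
m = 31 (m = -1 + 32 = 31)
m*(-6*(-1)) = 31*(-6*(-1)) = 31*6 = 186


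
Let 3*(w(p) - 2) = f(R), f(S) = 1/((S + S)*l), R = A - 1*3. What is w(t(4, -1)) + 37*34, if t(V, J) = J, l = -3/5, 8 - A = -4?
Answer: 204115/162 ≈ 1260.0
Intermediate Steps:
A = 12 (A = 8 - 1*(-4) = 8 + 4 = 12)
l = -⅗ (l = -3*⅕ = -⅗ ≈ -0.60000)
R = 9 (R = 12 - 1*3 = 12 - 3 = 9)
f(S) = -5/(6*S) (f(S) = 1/((S + S)*(-⅗)) = 1/((2*S)*(-⅗)) = 1/(-6*S/5) = -5/(6*S))
w(p) = 319/162 (w(p) = 2 + (-⅚/9)/3 = 2 + (-⅚*⅑)/3 = 2 + (⅓)*(-5/54) = 2 - 5/162 = 319/162)
w(t(4, -1)) + 37*34 = 319/162 + 37*34 = 319/162 + 1258 = 204115/162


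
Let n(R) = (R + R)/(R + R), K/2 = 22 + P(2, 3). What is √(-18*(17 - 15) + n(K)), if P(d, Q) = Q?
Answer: I*√35 ≈ 5.9161*I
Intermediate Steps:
K = 50 (K = 2*(22 + 3) = 2*25 = 50)
n(R) = 1 (n(R) = (2*R)/((2*R)) = (2*R)*(1/(2*R)) = 1)
√(-18*(17 - 15) + n(K)) = √(-18*(17 - 15) + 1) = √(-18*2 + 1) = √(-36 + 1) = √(-35) = I*√35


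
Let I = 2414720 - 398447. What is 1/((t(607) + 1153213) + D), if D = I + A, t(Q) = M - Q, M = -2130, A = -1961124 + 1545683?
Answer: 1/2751308 ≈ 3.6346e-7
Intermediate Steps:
I = 2016273
A = -415441
t(Q) = -2130 - Q
D = 1600832 (D = 2016273 - 415441 = 1600832)
1/((t(607) + 1153213) + D) = 1/(((-2130 - 1*607) + 1153213) + 1600832) = 1/(((-2130 - 607) + 1153213) + 1600832) = 1/((-2737 + 1153213) + 1600832) = 1/(1150476 + 1600832) = 1/2751308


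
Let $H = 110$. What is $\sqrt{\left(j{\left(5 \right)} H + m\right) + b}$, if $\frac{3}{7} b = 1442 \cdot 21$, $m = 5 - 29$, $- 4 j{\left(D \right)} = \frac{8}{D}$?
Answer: $\sqrt{70590} \approx 265.69$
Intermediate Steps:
$j{\left(D \right)} = - \frac{2}{D}$ ($j{\left(D \right)} = - \frac{8 \frac{1}{D}}{4} = - \frac{2}{D}$)
$m = -24$ ($m = 5 - 29 = -24$)
$b = 70658$ ($b = \frac{7 \cdot 1442 \cdot 21}{3} = \frac{7}{3} \cdot 30282 = 70658$)
$\sqrt{\left(j{\left(5 \right)} H + m\right) + b} = \sqrt{\left(- \frac{2}{5} \cdot 110 - 24\right) + 70658} = \sqrt{\left(\left(-2\right) \frac{1}{5} \cdot 110 - 24\right) + 70658} = \sqrt{\left(\left(- \frac{2}{5}\right) 110 - 24\right) + 70658} = \sqrt{\left(-44 - 24\right) + 70658} = \sqrt{-68 + 70658} = \sqrt{70590}$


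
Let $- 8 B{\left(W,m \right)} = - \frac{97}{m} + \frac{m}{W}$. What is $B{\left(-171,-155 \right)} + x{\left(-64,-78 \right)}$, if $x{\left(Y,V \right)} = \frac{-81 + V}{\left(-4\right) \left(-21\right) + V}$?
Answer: $- \frac{707459}{26505} \approx -26.692$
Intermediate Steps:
$B{\left(W,m \right)} = \frac{97}{8 m} - \frac{m}{8 W}$ ($B{\left(W,m \right)} = - \frac{- \frac{97}{m} + \frac{m}{W}}{8} = \frac{97}{8 m} - \frac{m}{8 W}$)
$x{\left(Y,V \right)} = \frac{-81 + V}{84 + V}$
$B{\left(-171,-155 \right)} + x{\left(-64,-78 \right)} = \left(\frac{97}{8 \left(-155\right)} - - \frac{155}{8 \left(-171\right)}\right) + \frac{-81 - 78}{84 - 78} = \left(\frac{97}{8} \left(- \frac{1}{155}\right) - \left(- \frac{155}{8}\right) \left(- \frac{1}{171}\right)\right) + \frac{1}{6} \left(-159\right) = \left(- \frac{97}{1240} - \frac{155}{1368}\right) + \frac{1}{6} \left(-159\right) = - \frac{10153}{53010} - \frac{53}{2} = - \frac{707459}{26505}$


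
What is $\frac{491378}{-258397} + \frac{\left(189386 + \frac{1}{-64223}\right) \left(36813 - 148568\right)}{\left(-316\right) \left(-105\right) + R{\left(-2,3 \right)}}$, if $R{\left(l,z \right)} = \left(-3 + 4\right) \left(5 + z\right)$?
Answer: $- \frac{351232087669719092867}{550755873262828} \approx -6.3773 \cdot 10^{5}$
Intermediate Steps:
$R{\left(l,z \right)} = 5 + z$ ($R{\left(l,z \right)} = 1 \left(5 + z\right) = 5 + z$)
$\frac{491378}{-258397} + \frac{\left(189386 + \frac{1}{-64223}\right) \left(36813 - 148568\right)}{\left(-316\right) \left(-105\right) + R{\left(-2,3 \right)}} = \frac{491378}{-258397} + \frac{\left(189386 + \frac{1}{-64223}\right) \left(36813 - 148568\right)}{\left(-316\right) \left(-105\right) + \left(5 + 3\right)} = 491378 \left(- \frac{1}{258397}\right) + \frac{\left(189386 - \frac{1}{64223}\right) \left(-111755\right)}{33180 + 8} = - \frac{491378}{258397} + \frac{\frac{12162937077}{64223} \left(-111755\right)}{33188} = - \frac{491378}{258397} - \frac{1359269033040135}{2131432924} = - \frac{351232087669719092867}{550755873262828}$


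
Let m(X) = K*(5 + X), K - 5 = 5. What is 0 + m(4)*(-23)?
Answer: -2070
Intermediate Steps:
K = 10 (K = 5 + 5 = 10)
m(X) = 50 + 10*X (m(X) = 10*(5 + X) = 50 + 10*X)
0 + m(4)*(-23) = 0 + (50 + 10*4)*(-23) = 0 + (50 + 40)*(-23) = 0 + 90*(-23) = 0 - 2070 = -2070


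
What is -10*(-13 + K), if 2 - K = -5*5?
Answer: -140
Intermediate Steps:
K = 27 (K = 2 - (-5)*5 = 2 - 1*(-25) = 2 + 25 = 27)
-10*(-13 + K) = -10*(-13 + 27) = -10*14 = -140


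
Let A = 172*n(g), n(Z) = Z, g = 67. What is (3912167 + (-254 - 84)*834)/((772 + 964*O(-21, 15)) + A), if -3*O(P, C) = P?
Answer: 3630275/19044 ≈ 190.63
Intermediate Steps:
O(P, C) = -P/3
A = 11524 (A = 172*67 = 11524)
(3912167 + (-254 - 84)*834)/((772 + 964*O(-21, 15)) + A) = (3912167 + (-254 - 84)*834)/((772 + 964*(-⅓*(-21))) + 11524) = (3912167 - 338*834)/((772 + 964*7) + 11524) = (3912167 - 281892)/((772 + 6748) + 11524) = 3630275/(7520 + 11524) = 3630275/19044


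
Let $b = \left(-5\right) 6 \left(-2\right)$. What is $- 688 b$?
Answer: $-41280$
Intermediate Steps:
$b = 60$ ($b = \left(-30\right) \left(-2\right) = 60$)
$- 688 b = \left(-688\right) 60 = -41280$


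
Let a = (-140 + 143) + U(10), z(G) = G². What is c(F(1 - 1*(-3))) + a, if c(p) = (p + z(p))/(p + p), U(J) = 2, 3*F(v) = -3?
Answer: 5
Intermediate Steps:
F(v) = -1 (F(v) = (⅓)*(-3) = -1)
a = 5 (a = (-140 + 143) + 2 = 3 + 2 = 5)
c(p) = (p + p²)/(2*p) (c(p) = (p + p²)/(p + p) = (p + p²)/((2*p)) = (p + p²)*(1/(2*p)) = (p + p²)/(2*p))
c(F(1 - 1*(-3))) + a = (½ + (½)*(-1)) + 5 = (½ - ½) + 5 = 0 + 5 = 5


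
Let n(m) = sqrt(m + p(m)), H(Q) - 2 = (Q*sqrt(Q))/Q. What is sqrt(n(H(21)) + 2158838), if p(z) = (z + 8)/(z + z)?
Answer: sqrt(2158838 + sqrt(2 + sqrt(21) + (10 + sqrt(21))/(2*(2 + sqrt(21))))) ≈ 1469.3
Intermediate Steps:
p(z) = (8 + z)/(2*z) (p(z) = (8 + z)/((2*z)) = (8 + z)*(1/(2*z)) = (8 + z)/(2*z))
H(Q) = 2 + sqrt(Q) (H(Q) = 2 + (Q*sqrt(Q))/Q = 2 + Q**(3/2)/Q = 2 + sqrt(Q))
n(m) = sqrt(m + (8 + m)/(2*m))
sqrt(n(H(21)) + 2158838) = sqrt(sqrt(2 + 4*(2 + sqrt(21)) + 16/(2 + sqrt(21)))/2 + 2158838) = sqrt(sqrt(2 + (8 + 4*sqrt(21)) + 16/(2 + sqrt(21)))/2 + 2158838) = sqrt(sqrt(10 + 4*sqrt(21) + 16/(2 + sqrt(21)))/2 + 2158838) = sqrt(2158838 + sqrt(10 + 4*sqrt(21) + 16/(2 + sqrt(21)))/2)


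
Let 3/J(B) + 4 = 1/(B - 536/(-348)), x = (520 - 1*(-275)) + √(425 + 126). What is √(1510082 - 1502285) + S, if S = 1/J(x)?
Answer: -19186694515/14394542646 + √7797 - 2523*√551/4798180882 ≈ 86.968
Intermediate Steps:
x = 795 + √551 (x = (520 + 275) + √551 = 795 + √551 ≈ 818.47)
J(B) = 3/(-4 + 1/(134/87 + B)) (J(B) = 3/(-4 + 1/(B - 536/(-348))) = 3/(-4 + 1/(B - 536*(-1/348))) = 3/(-4 + 1/(B + 134/87)) = 3/(-4 + 1/(134/87 + B)))
S = (277109 + 348*√551)/(3*(-69299 - 87*√551)) (S = 1/(3*(-134 - 87*(795 + √551))/(449 + 348*(795 + √551))) = 1/(3*(-134 + (-69165 - 87*√551))/(449 + (276660 + 348*√551))) = 1/(3*(-69299 - 87*√551)/(277109 + 348*√551)) = (277109 + 348*√551)/(3*(-69299 - 87*√551)) ≈ -1.3329)
√(1510082 - 1502285) + S = √(1510082 - 1502285) + (-19186694515/14394542646 - 2523*√551/4798180882) = √7797 + (-19186694515/14394542646 - 2523*√551/4798180882) = -19186694515/14394542646 + √7797 - 2523*√551/4798180882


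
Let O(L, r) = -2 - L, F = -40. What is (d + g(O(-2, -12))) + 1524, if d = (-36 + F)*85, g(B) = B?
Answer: -4936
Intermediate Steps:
d = -6460 (d = (-36 - 40)*85 = -76*85 = -6460)
(d + g(O(-2, -12))) + 1524 = (-6460 + (-2 - 1*(-2))) + 1524 = (-6460 + (-2 + 2)) + 1524 = (-6460 + 0) + 1524 = -6460 + 1524 = -4936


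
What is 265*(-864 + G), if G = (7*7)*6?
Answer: -151050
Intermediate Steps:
G = 294 (G = 49*6 = 294)
265*(-864 + G) = 265*(-864 + 294) = 265*(-570) = -151050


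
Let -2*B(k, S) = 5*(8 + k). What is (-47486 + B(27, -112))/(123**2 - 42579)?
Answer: 95147/54900 ≈ 1.7331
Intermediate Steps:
B(k, S) = -20 - 5*k/2 (B(k, S) = -5*(8 + k)/2 = -(40 + 5*k)/2 = -20 - 5*k/2)
(-47486 + B(27, -112))/(123**2 - 42579) = (-47486 + (-20 - 5/2*27))/(123**2 - 42579) = (-47486 + (-20 - 135/2))/(15129 - 42579) = (-47486 - 175/2)/(-27450) = -95147/2*(-1/27450) = 95147/54900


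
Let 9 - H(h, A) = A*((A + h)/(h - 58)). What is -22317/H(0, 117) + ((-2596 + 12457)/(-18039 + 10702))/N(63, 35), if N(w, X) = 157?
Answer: -497051672515/5456592933 ≈ -91.092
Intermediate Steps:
H(h, A) = 9 - A*(A + h)/(-58 + h) (H(h, A) = 9 - A*(A + h)/(h - 58) = 9 - A*(A + h)/(-58 + h))
-22317/H(0, 117) + ((-2596 + 12457)/(-18039 + 10702))/N(63, 35) = -22317*(-58 + 0)/(-522 - 1*117**2 + 9*0 - 1*117*0) + ((-2596 + 12457)/(-18039 + 10702))/157 = -22317*(-58/(-522 - 1*13689 + 0 + 0)) + (9861/(-7337))*(1/157) = -22317*(-58/(-522 - 13689 + 0 + 0)) + (9861*(-1/7337))*(1/157) = -22317/((-1/58*(-14211))) - 9861/7337*1/157 = -22317/14211/58 - 9861/1151909 = -22317*58/14211 - 9861/1151909 = -431462/4737 - 9861/1151909 = -497051672515/5456592933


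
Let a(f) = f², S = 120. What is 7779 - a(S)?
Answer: -6621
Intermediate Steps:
7779 - a(S) = 7779 - 1*120² = 7779 - 1*14400 = 7779 - 14400 = -6621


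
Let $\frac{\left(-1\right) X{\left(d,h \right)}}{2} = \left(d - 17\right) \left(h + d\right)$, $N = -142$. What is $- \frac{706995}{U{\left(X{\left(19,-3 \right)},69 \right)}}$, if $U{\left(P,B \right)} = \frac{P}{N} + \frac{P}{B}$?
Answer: $\frac{3463568505}{2336} \approx 1.4827 \cdot 10^{6}$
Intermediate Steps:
$X{\left(d,h \right)} = - 2 \left(-17 + d\right) \left(d + h\right)$ ($X{\left(d,h \right)} = - 2 \left(d - 17\right) \left(h + d\right) = - 2 \left(-17 + d\right) \left(d + h\right)$)
$U{\left(P,B \right)} = - \frac{P}{142} + \frac{P}{B}$ ($U{\left(P,B \right)} = \frac{P}{-142} + \frac{P}{B} = P \left(- \frac{1}{142}\right) + \frac{P}{B} = - \frac{P}{142} + \frac{P}{B}$)
$- \frac{706995}{U{\left(X{\left(19,-3 \right)},69 \right)}} = - \frac{706995}{- \frac{- 2 \cdot 19^{2} + 34 \cdot 19 + 34 \left(-3\right) - 38 \left(-3\right)}{142} + \frac{- 2 \cdot 19^{2} + 34 \cdot 19 + 34 \left(-3\right) - 38 \left(-3\right)}{69}} = - \frac{706995}{- \frac{\left(-2\right) 361 + 646 - 102 + 114}{142} + \left(\left(-2\right) 361 + 646 - 102 + 114\right) \frac{1}{69}} = - \frac{706995}{- \frac{-722 + 646 - 102 + 114}{142} + \left(-722 + 646 - 102 + 114\right) \frac{1}{69}} = - \frac{706995}{\left(- \frac{1}{142}\right) \left(-64\right) - \frac{64}{69}} = - \frac{706995}{\frac{32}{71} - \frac{64}{69}} = - \frac{706995}{- \frac{2336}{4899}} = \left(-706995\right) \left(- \frac{4899}{2336}\right) = \frac{3463568505}{2336}$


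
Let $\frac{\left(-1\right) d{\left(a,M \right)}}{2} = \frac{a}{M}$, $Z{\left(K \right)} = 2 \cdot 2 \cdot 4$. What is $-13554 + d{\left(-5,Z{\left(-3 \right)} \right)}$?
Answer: $- \frac{108427}{8} \approx -13553.0$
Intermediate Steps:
$Z{\left(K \right)} = 16$ ($Z{\left(K \right)} = 4 \cdot 4 = 16$)
$d{\left(a,M \right)} = - \frac{2 a}{M}$ ($d{\left(a,M \right)} = - 2 \frac{a}{M} = - \frac{2 a}{M}$)
$-13554 + d{\left(-5,Z{\left(-3 \right)} \right)} = -13554 - - \frac{10}{16} = -13554 - \left(-10\right) \frac{1}{16} = -13554 + \frac{5}{8} = - \frac{108427}{8}$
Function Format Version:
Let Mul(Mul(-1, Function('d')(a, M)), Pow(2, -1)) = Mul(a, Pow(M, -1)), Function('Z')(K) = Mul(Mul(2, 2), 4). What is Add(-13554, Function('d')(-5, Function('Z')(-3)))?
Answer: Rational(-108427, 8) ≈ -13553.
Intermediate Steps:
Function('Z')(K) = 16 (Function('Z')(K) = Mul(4, 4) = 16)
Function('d')(a, M) = Mul(-2, a, Pow(M, -1)) (Function('d')(a, M) = Mul(-2, Mul(a, Pow(M, -1))) = Mul(-2, a, Pow(M, -1)))
Add(-13554, Function('d')(-5, Function('Z')(-3))) = Add(-13554, Mul(-2, -5, Pow(16, -1))) = Add(-13554, Mul(-2, -5, Rational(1, 16))) = Add(-13554, Rational(5, 8)) = Rational(-108427, 8)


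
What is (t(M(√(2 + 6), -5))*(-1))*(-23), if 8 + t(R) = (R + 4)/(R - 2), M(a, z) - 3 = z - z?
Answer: -23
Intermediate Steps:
M(a, z) = 3 (M(a, z) = 3 + (z - z) = 3 + 0 = 3)
t(R) = -8 + (4 + R)/(-2 + R) (t(R) = -8 + (R + 4)/(R - 2) = -8 + (4 + R)/(-2 + R))
(t(M(√(2 + 6), -5))*(-1))*(-23) = (((20 - 7*3)/(-2 + 3))*(-1))*(-23) = (((20 - 21)/1)*(-1))*(-23) = ((1*(-1))*(-1))*(-23) = -1*(-1)*(-23) = 1*(-23) = -23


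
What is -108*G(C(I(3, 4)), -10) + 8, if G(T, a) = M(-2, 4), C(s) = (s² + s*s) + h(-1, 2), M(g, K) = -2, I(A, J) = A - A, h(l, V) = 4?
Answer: 224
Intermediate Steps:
I(A, J) = 0
C(s) = 4 + 2*s² (C(s) = (s² + s*s) + 4 = (s² + s²) + 4 = 2*s² + 4 = 4 + 2*s²)
G(T, a) = -2
-108*G(C(I(3, 4)), -10) + 8 = -108*(-2) + 8 = 216 + 8 = 224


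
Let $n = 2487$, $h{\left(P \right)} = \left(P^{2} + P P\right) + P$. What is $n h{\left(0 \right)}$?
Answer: $0$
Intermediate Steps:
$h{\left(P \right)} = P + 2 P^{2}$ ($h{\left(P \right)} = \left(P^{2} + P^{2}\right) + P = 2 P^{2} + P = P + 2 P^{2}$)
$n h{\left(0 \right)} = 2487 \cdot 0 \left(1 + 2 \cdot 0\right) = 2487 \cdot 0 \left(1 + 0\right) = 2487 \cdot 0 \cdot 1 = 2487 \cdot 0 = 0$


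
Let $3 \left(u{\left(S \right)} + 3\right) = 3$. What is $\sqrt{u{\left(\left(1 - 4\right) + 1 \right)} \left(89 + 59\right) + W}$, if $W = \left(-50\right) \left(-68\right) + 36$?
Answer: $2 \sqrt{785} \approx 56.036$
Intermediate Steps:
$W = 3436$ ($W = 3400 + 36 = 3436$)
$u{\left(S \right)} = -2$ ($u{\left(S \right)} = -3 + \frac{1}{3} \cdot 3 = -3 + 1 = -2$)
$\sqrt{u{\left(\left(1 - 4\right) + 1 \right)} \left(89 + 59\right) + W} = \sqrt{- 2 \left(89 + 59\right) + 3436} = \sqrt{\left(-2\right) 148 + 3436} = \sqrt{-296 + 3436} = \sqrt{3140} = 2 \sqrt{785}$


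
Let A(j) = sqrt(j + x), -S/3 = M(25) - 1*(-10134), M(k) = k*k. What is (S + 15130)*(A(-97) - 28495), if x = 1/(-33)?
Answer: 488603765 - 17147*I*sqrt(105666)/33 ≈ 4.886e+8 - 1.689e+5*I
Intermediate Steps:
M(k) = k**2
x = -1/33 ≈ -0.030303
S = -32277 (S = -3*(25**2 - 1*(-10134)) = -3*(625 + 10134) = -3*10759 = -32277)
A(j) = sqrt(-1/33 + j) (A(j) = sqrt(j - 1/33) = sqrt(-1/33 + j))
(S + 15130)*(A(-97) - 28495) = (-32277 + 15130)*(sqrt(-33 + 1089*(-97))/33 - 28495) = -17147*(sqrt(-33 - 105633)/33 - 28495) = -17147*(sqrt(-105666)/33 - 28495) = -17147*((I*sqrt(105666))/33 - 28495) = -17147*(I*sqrt(105666)/33 - 28495) = -17147*(-28495 + I*sqrt(105666)/33) = 488603765 - 17147*I*sqrt(105666)/33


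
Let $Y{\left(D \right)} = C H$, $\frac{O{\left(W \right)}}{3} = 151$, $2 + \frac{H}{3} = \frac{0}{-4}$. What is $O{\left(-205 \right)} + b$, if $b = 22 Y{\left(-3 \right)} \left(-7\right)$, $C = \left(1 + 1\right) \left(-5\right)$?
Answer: $-8787$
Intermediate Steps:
$H = -6$ ($H = -6 + 3 \frac{0}{-4} = -6 + 3 \cdot 0 \left(- \frac{1}{4}\right) = -6 + 3 \cdot 0 = -6 + 0 = -6$)
$C = -10$ ($C = 2 \left(-5\right) = -10$)
$O{\left(W \right)} = 453$ ($O{\left(W \right)} = 3 \cdot 151 = 453$)
$Y{\left(D \right)} = 60$ ($Y{\left(D \right)} = \left(-10\right) \left(-6\right) = 60$)
$b = -9240$ ($b = 22 \cdot 60 \left(-7\right) = 1320 \left(-7\right) = -9240$)
$O{\left(-205 \right)} + b = 453 - 9240 = -8787$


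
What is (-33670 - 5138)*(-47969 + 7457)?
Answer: 1572189696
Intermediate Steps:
(-33670 - 5138)*(-47969 + 7457) = -38808*(-40512) = 1572189696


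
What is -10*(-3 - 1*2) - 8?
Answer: 42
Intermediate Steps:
-10*(-3 - 1*2) - 8 = -10*(-3 - 2) - 8 = -10*(-5) - 8 = 50 - 8 = 42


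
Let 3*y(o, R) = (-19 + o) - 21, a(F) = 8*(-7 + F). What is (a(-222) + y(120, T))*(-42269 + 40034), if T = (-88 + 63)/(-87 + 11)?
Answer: 4034920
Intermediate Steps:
T = 25/76 (T = -25/(-76) = -25*(-1/76) = 25/76 ≈ 0.32895)
a(F) = -56 + 8*F
y(o, R) = -40/3 + o/3 (y(o, R) = ((-19 + o) - 21)/3 = (-40 + o)/3 = -40/3 + o/3)
(a(-222) + y(120, T))*(-42269 + 40034) = ((-56 + 8*(-222)) + (-40/3 + (1/3)*120))*(-42269 + 40034) = ((-56 - 1776) + (-40/3 + 40))*(-2235) = (-1832 + 80/3)*(-2235) = -5416/3*(-2235) = 4034920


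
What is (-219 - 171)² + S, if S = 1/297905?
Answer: 45311350501/297905 ≈ 1.5210e+5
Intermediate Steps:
S = 1/297905 ≈ 3.3568e-6
(-219 - 171)² + S = (-219 - 171)² + 1/297905 = (-390)² + 1/297905 = 152100 + 1/297905 = 45311350501/297905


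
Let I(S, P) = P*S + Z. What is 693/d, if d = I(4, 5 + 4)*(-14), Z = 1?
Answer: -99/74 ≈ -1.3378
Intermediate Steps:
I(S, P) = 1 + P*S (I(S, P) = P*S + 1 = 1 + P*S)
d = -518 (d = (1 + (5 + 4)*4)*(-14) = (1 + 9*4)*(-14) = (1 + 36)*(-14) = 37*(-14) = -518)
693/d = 693/(-518) = 693*(-1/518) = -99/74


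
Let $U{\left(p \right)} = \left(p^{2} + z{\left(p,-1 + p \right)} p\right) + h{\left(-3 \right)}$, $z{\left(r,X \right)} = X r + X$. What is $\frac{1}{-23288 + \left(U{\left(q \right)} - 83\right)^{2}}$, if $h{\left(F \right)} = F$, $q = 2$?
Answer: $- \frac{1}{17512} \approx -5.7104 \cdot 10^{-5}$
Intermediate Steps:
$z{\left(r,X \right)} = X + X r$
$U{\left(p \right)} = -3 + p^{2} + p \left(1 + p\right) \left(-1 + p\right)$ ($U{\left(p \right)} = \left(p^{2} + \left(-1 + p\right) \left(1 + p\right) p\right) - 3 = \left(p^{2} + \left(1 + p\right) \left(-1 + p\right) p\right) - 3 = \left(p^{2} + p \left(1 + p\right) \left(-1 + p\right)\right) - 3 = -3 + p^{2} + p \left(1 + p\right) \left(-1 + p\right)$)
$\frac{1}{-23288 + \left(U{\left(q \right)} - 83\right)^{2}} = \frac{1}{-23288 + \left(\left(-3 + 2^{2} + 2^{3} - 2\right) - 83\right)^{2}} = \frac{1}{-23288 + \left(\left(-3 + 4 + 8 - 2\right) - 83\right)^{2}} = \frac{1}{-23288 + \left(7 - 83\right)^{2}} = \frac{1}{-23288 + \left(-76\right)^{2}} = \frac{1}{-23288 + 5776} = \frac{1}{-17512} = - \frac{1}{17512}$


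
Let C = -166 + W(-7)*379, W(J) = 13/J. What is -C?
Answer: 6089/7 ≈ 869.86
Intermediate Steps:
C = -6089/7 (C = -166 + (13/(-7))*379 = -166 + (13*(-⅐))*379 = -166 - 13/7*379 = -166 - 4927/7 = -6089/7 ≈ -869.86)
-C = -1*(-6089/7) = 6089/7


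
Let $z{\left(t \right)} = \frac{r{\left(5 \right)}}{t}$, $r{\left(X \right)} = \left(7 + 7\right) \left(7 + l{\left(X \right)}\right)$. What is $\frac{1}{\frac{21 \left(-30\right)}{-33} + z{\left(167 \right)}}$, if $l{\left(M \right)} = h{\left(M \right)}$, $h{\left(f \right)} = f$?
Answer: $\frac{1837}{36918} \approx 0.049759$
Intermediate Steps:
$l{\left(M \right)} = M$
$r{\left(X \right)} = 98 + 14 X$ ($r{\left(X \right)} = \left(7 + 7\right) \left(7 + X\right) = 14 \left(7 + X\right) = 98 + 14 X$)
$z{\left(t \right)} = \frac{168}{t}$ ($z{\left(t \right)} = \frac{98 + 14 \cdot 5}{t} = \frac{98 + 70}{t} = \frac{168}{t}$)
$\frac{1}{\frac{21 \left(-30\right)}{-33} + z{\left(167 \right)}} = \frac{1}{\frac{21 \left(-30\right)}{-33} + \frac{168}{167}} = \frac{1}{\left(-630\right) \left(- \frac{1}{33}\right) + 168 \cdot \frac{1}{167}} = \frac{1}{\frac{210}{11} + \frac{168}{167}} = \frac{1}{\frac{36918}{1837}} = \frac{1837}{36918}$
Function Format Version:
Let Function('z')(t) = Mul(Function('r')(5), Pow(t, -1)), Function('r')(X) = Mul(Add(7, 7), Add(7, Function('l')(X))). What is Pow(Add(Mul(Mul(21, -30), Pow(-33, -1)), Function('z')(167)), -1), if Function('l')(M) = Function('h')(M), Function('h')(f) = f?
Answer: Rational(1837, 36918) ≈ 0.049759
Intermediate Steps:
Function('l')(M) = M
Function('r')(X) = Add(98, Mul(14, X)) (Function('r')(X) = Mul(Add(7, 7), Add(7, X)) = Mul(14, Add(7, X)) = Add(98, Mul(14, X)))
Function('z')(t) = Mul(168, Pow(t, -1)) (Function('z')(t) = Mul(Add(98, Mul(14, 5)), Pow(t, -1)) = Mul(Add(98, 70), Pow(t, -1)) = Mul(168, Pow(t, -1)))
Pow(Add(Mul(Mul(21, -30), Pow(-33, -1)), Function('z')(167)), -1) = Pow(Add(Mul(Mul(21, -30), Pow(-33, -1)), Mul(168, Pow(167, -1))), -1) = Pow(Add(Mul(-630, Rational(-1, 33)), Mul(168, Rational(1, 167))), -1) = Pow(Add(Rational(210, 11), Rational(168, 167)), -1) = Pow(Rational(36918, 1837), -1) = Rational(1837, 36918)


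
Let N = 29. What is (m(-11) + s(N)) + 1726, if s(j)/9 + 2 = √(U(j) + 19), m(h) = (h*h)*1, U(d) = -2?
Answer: 1829 + 9*√17 ≈ 1866.1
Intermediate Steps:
m(h) = h² (m(h) = h²*1 = h²)
s(j) = -18 + 9*√17 (s(j) = -18 + 9*√(-2 + 19) = -18 + 9*√17)
(m(-11) + s(N)) + 1726 = ((-11)² + (-18 + 9*√17)) + 1726 = (121 + (-18 + 9*√17)) + 1726 = (103 + 9*√17) + 1726 = 1829 + 9*√17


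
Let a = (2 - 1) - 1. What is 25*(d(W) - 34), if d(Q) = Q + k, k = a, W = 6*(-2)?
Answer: -1150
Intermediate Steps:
W = -12
a = 0 (a = 1 - 1 = 0)
k = 0
d(Q) = Q (d(Q) = Q + 0 = Q)
25*(d(W) - 34) = 25*(-12 - 34) = 25*(-46) = -1150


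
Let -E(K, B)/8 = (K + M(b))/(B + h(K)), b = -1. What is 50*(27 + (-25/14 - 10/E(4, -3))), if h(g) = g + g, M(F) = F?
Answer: 57325/42 ≈ 1364.9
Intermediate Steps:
h(g) = 2*g
E(K, B) = -8*(-1 + K)/(B + 2*K) (E(K, B) = -8*(K - 1)/(B + 2*K) = -8*(-1 + K)/(B + 2*K))
50*(27 + (-25/14 - 10/E(4, -3))) = 50*(27 + (-25/14 - 10*(-3 + 2*4)/(8*(1 - 1*4)))) = 50*(27 + (-25*1/14 - 10*(-3 + 8)/(8*(1 - 4)))) = 50*(27 + (-25/14 - 10/(8*(-3)/5))) = 50*(27 + (-25/14 - 10/(8*(⅕)*(-3)))) = 50*(27 + (-25/14 - 10/(-24/5))) = 50*(27 + (-25/14 - 10*(-5/24))) = 50*(27 + (-25/14 + 25/12)) = 50*(27 + 25/84) = 50*(2293/84) = 57325/42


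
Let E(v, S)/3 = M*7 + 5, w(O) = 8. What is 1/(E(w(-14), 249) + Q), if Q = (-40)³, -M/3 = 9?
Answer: -1/64552 ≈ -1.5491e-5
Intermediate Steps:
M = -27 (M = -3*9 = -27)
Q = -64000
E(v, S) = -552 (E(v, S) = 3*(-27*7 + 5) = 3*(-189 + 5) = 3*(-184) = -552)
1/(E(w(-14), 249) + Q) = 1/(-552 - 64000) = 1/(-64552) = -1/64552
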